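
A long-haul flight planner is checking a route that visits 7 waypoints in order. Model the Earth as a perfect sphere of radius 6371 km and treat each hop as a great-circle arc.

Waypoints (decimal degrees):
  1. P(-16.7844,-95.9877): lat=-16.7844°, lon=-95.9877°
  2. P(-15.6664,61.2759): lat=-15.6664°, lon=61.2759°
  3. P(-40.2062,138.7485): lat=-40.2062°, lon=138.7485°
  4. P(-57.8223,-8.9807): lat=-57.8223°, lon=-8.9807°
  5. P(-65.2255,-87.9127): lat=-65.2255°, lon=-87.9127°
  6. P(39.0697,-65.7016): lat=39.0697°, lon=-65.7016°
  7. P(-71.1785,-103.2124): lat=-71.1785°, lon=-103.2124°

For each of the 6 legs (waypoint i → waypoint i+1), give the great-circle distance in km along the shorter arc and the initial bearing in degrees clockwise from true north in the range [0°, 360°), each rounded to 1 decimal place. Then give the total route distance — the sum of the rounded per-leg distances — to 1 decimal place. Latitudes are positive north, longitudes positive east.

Leg 1: φ1=-0.2929430, φ2=-0.2734303, Δφ=0.0195128, Δλ=2.7447676 rad; a=sin²(Δφ/2)+cosφ1·cosφ2·sin²(Δλ/2)=0.8861097728; c=2·atan2(√a, √(1-a))=2.453123491; dist=6371·c=15628.8498 ≈ 15628.8 km; running total=15628.8 km
Leg 1 bearing: y=sinΔλ·cosφ2=0.37213398, x=cosφ1·sinφ2-sinφ1·cosφ2·cosΔλ=-0.51496920; θ=atan2(y, x)=144.1469° ≈ 144.1°
Leg 2: φ1=-0.2734303, φ2=-0.7017306, Δφ=-0.4283003, Δλ=1.3521520 rad; a=sin²(Δφ/2)+cosφ1·cosφ2·sin²(Δλ/2)=0.3330889675; c=2·atan2(√a, √(1-a))=1.230440991; dist=6371·c=7839.140 ≈ 7839.1 km; running total=23467.9 km
Leg 2 bearing: y=sinΔλ·cosφ2=0.74554368, x=cosφ1·sinφ2-sinφ1·cosφ2·cosΔλ=-0.57682532; θ=atan2(y, x)=127.7290° ≈ 127.7°
Leg 3: φ1=-0.7017306, φ2=-1.0091895, Δφ=-0.3074589, Δλ=-2.5783609 rad; a=sin²(Δφ/2)+cosφ1·cosφ2·sin²(Δλ/2)=0.3987549732; c=2·atan2(√a, √(1-a))=1.366896343; dist=6371·c=8708.497 ≈ 8708.5 km; running total=32176.4 km
Leg 3 bearing: y=sinΔλ·cosφ2=-0.28433824, x=cosφ1·sinφ2-sinφ1·cosφ2·cosΔλ=-0.93709634; θ=atan2(y, x)=-163.1209° <0 so +360° → 196.8791° ≈ 196.9°
Leg 4: φ1=-1.0091895, φ2=-1.1383997, Δφ=-0.1292102, Δλ=-1.3776233 rad; a=sin²(Δφ/2)+cosφ1·cosφ2·sin²(Δλ/2)=0.0943286710; c=2·atan2(√a, √(1-a))=0.624351032; dist=6371·c=3977.740 ≈ 3977.7 km; running total=36154.1 km
Leg 4 bearing: y=sinΔλ·cosφ2=-0.41125375, x=cosφ1·sinφ2-sinφ1·cosφ2·cosΔλ=-0.41544367; θ=atan2(y, x)=-135.2904° <0 so +360° → 224.7096° ≈ 224.7°
Leg 5: φ1=-1.1383997, φ2=0.6818949, Δφ=1.8202946, Δλ=0.3876568 rad; a=sin²(Δφ/2)+cosφ1·cosφ2·sin²(Δλ/2)=0.6355294741; c=2·atan2(√a, √(1-a))=1.845289322; dist=6371·c=11756.338 ≈ 11756.3 km; running total=47910.4 km
Leg 5 bearing: y=sinΔλ·cosφ2=0.29348722, x=cosφ1·sinφ2-sinφ1·cosφ2·cosΔλ=0.91672913; θ=atan2(y, x)=17.7523° ≈ 17.8°
Leg 6: φ1=0.6818949, φ2=-1.2422992, Δφ=-1.9241941, Δλ=-0.6546870 rad; a=sin²(Δφ/2)+cosφ1·cosφ2·sin²(Δλ/2)=0.6989382152; c=2·atan2(√a, √(1-a))=1.979997337; dist=6371·c=12614.563 ≈ 12614.6 km; running total=60525.0 km
Leg 6 bearing: y=sinΔλ·cosφ2=-0.19644740, x=cosφ1·sinφ2-sinφ1·cosφ2·cosΔλ=-0.89616001; θ=atan2(y, x)=-167.6358° <0 so +360° → 192.3642° ≈ 192.4°

Leg 1: dist=15628.8 km, bearing=144.1°
Leg 2: dist=7839.1 km, bearing=127.7°
Leg 3: dist=8708.5 km, bearing=196.9°
Leg 4: dist=3977.7 km, bearing=224.7°
Leg 5: dist=11756.3 km, bearing=17.8°
Leg 6: dist=12614.6 km, bearing=192.4°
Total: 60525.0 km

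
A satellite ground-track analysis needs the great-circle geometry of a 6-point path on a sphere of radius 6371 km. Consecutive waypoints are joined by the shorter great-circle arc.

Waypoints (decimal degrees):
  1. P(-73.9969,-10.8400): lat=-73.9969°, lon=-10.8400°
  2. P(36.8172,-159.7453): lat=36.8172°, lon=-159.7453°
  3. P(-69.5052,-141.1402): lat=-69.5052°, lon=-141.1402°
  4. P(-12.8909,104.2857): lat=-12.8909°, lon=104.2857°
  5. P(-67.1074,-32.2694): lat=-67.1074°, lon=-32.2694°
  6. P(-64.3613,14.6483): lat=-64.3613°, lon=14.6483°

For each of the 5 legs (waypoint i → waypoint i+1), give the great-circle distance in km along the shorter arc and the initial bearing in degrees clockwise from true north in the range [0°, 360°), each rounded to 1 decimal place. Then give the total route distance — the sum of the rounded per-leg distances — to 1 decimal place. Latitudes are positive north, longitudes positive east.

Leg 1: dist=15557.3 km, bearing=219.9°
Leg 2: dist=11920.0 km, bearing=173.3°
Leg 3: dist=9580.1 km, bearing=242.7°
Leg 4: dist=10452.5 km, bearing=195.6°
Leg 5: dist=2113.0 km, bearing=103.9°
Total: 49622.9 km

Leg 1: φ1=-1.2914895, φ2=0.6425814, Δφ=1.9340709, Δλ=-2.5988878 rad; a=sin²(Δφ/2)+cosφ1·cosφ2·sin²(Δλ/2)=0.8825161302; c=2·atan2(√a, √(1-a))=2.441887750; dist=6371·c=15557.267 ≈ 15557.3 km; running total=15557.3 km
Leg 1 bearing: y=sinΔλ·cosφ2=-0.41344813, x=cosφ1·sinφ2-sinφ1·cosφ2·cosΔλ=-0.49374719; θ=atan2(y, x)=-140.0583° <0 so +360° → 219.9417° ≈ 219.9°
Leg 2: φ1=0.6425814, φ2=-1.2130946, Δφ=-1.8556759, Δλ=0.3247203 rad; a=sin²(Δφ/2)+cosφ1·cosφ2·sin²(Δλ/2)=0.6478449650; c=2·atan2(√a, √(1-a))=1.870973990; dist=6371·c=11919.975 ≈ 11920.0 km; running total=27477.3 km
Leg 2 bearing: y=sinΔλ·cosφ2=0.11170433, x=cosφ1·sinφ2-sinφ1·cosφ2·cosΔλ=-0.94873052; θ=atan2(y, x)=173.2849° ≈ 173.3°
Leg 3: φ1=-1.2130946, φ2=-0.2249886, Δφ=0.9881059, Δλ=4.2834900 rad; a=sin²(Δφ/2)+cosφ1·cosφ2·sin²(Δλ/2)=0.4664806528; c=2·atan2(√a, √(1-a))=1.503707317; dist=6371·c=9580.119 ≈ 9580.1 km; running total=37057.4 km
Leg 3 bearing: y=sinΔλ·cosφ2=-0.88650365, x=cosφ1·sinφ2-sinφ1·cosφ2·cosΔλ=-0.45783960; θ=atan2(y, x)=-117.3143° <0 so +360° → 242.6857° ≈ 242.7°
Leg 4: φ1=-0.2249886, φ2=-1.1712451, Δφ=-0.9462564, Δλ=-2.3833361 rad; a=sin²(Δφ/2)+cosφ1·cosφ2·sin²(Δλ/2)=0.5348950249; c=2·atan2(√a, √(1-a))=1.640643155; dist=6371·c=10452.538 ≈ 10452.5 km; running total=47509.9 km
Leg 4 bearing: y=sinΔλ·cosφ2=-0.26750187, x=cosφ1·sinφ2-sinφ1·cosφ2·cosΔλ=-0.96102659; θ=atan2(y, x)=-164.4454° <0 so +360° → 195.5546° ≈ 195.6°
Leg 5: φ1=-1.1712451, φ2=-1.1233166, Δφ=0.0479285, Δλ=0.8188683 rad; a=sin²(Δφ/2)+cosφ1·cosφ2·sin²(Δλ/2)=0.0272489075; c=2·atan2(√a, √(1-a))=0.331662899; dist=6371·c=2113.024 ≈ 2113.0 km; running total=49622.9 km
Leg 5 bearing: y=sinΔλ·cosφ2=0.31602873, x=cosφ1·sinφ2-sinφ1·cosφ2·cosΔλ=-0.07843125; θ=atan2(y, x)=103.9379° ≈ 103.9°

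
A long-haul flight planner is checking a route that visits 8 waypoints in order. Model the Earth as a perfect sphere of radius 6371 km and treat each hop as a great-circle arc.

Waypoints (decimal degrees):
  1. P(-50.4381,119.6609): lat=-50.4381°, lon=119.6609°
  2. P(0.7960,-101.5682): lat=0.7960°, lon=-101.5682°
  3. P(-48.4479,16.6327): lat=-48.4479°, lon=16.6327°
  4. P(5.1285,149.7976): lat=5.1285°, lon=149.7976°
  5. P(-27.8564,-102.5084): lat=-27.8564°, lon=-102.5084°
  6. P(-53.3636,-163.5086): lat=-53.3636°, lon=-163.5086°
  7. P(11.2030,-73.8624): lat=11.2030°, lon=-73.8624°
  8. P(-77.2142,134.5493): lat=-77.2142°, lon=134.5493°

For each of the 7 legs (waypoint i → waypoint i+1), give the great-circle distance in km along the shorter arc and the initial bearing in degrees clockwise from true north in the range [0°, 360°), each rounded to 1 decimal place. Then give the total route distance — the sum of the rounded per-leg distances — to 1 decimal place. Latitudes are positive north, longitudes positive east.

Leg 1: dist=13267.7 km, bearing=130.9°
Leg 2: dist=12108.5 km, bearing=141.8°
Leg 3: dist=13482.9 km, bearing=121.8°
Leg 4: dist=12011.7 km, bearing=117.7°
Leg 5: dist=5659.4 km, bearing=222.3°
Leg 6: dist=10981.6 km, bearing=83.0°
Leg 7: dist=12493.8 km, bearing=186.5°
Total: 80005.6 km

Leg 1: φ1=-0.8803109, φ2=0.0138928, Δφ=0.8942037, Δλ=-3.8611762 rad; a=sin²(Δφ/2)+cosφ1·cosφ2·sin²(Δλ/2)=0.7448362380; c=2·atan2(√a, √(1-a))=2.082510399; dist=6371·c=13267.674 ≈ 13267.7 km; running total=13267.7 km
Leg 1 bearing: y=sinΔλ·cosφ2=0.65900792, x=cosφ1·sinφ2-sinφ1·cosφ2·cosΔλ=-0.57090230; θ=atan2(y, x)=130.9026° ≈ 130.9°
Leg 2: φ1=0.0138928, φ2=-0.8455754, Δφ=-0.8594682, Δλ=2.0629949 rad; a=sin²(Δφ/2)+cosφ1·cosφ2·sin²(Δλ/2)=0.6619093186; c=2·atan2(√a, √(1-a))=1.900559147; dist=6371·c=12108.462 ≈ 12108.5 km; running total=25376.2 km
Leg 2 bearing: y=sinΔλ·cosφ2=0.58456437, x=cosφ1·sinφ2-sinφ1·cosφ2·cosΔλ=-0.74392606; θ=atan2(y, x)=141.8403° ≈ 141.8°
Leg 3: φ1=-0.8455754, φ2=0.0895092, Δφ=0.9350846, Δλ=2.3241660 rad; a=sin²(Δφ/2)+cosφ1·cosφ2·sin²(Δλ/2)=0.7594214377; c=2·atan2(√a, √(1-a))=2.116293152; dist=6371·c=13482.904 ≈ 13482.9 km; running total=38859.1 km
Leg 3 bearing: y=sinΔλ·cosφ2=0.72646791, x=cosφ1·sinφ2-sinφ1·cosφ2·cosΔλ=-0.45060675; θ=atan2(y, x)=121.8101° ≈ 121.8°
Leg 4: φ1=0.0895092, φ2=-0.4861859, Δφ=-0.5756951, Δλ=-4.4035704 rad; a=sin²(Δφ/2)+cosφ1·cosφ2·sin²(Δλ/2)=0.6547031030; c=2·atan2(√a, √(1-a))=1.885364861; dist=6371·c=12011.660 ≈ 12011.7 km; running total=50870.8 km
Leg 4 bearing: y=sinΔλ·cosφ2=0.84229660, x=cosφ1·sinφ2-sinφ1·cosφ2·cosΔλ=-0.44136634; θ=atan2(y, x)=117.6547° ≈ 117.7°
Leg 5: φ1=-0.4861859, φ2=-0.9313705, Δφ=-0.4451846, Δλ=-1.0646543 rad; a=sin²(Δφ/2)+cosφ1·cosφ2·sin²(Δλ/2)=0.1846388386; c=2·atan2(√a, √(1-a))=0.888312649; dist=6371·c=5659.440 ≈ 5659.4 km; running total=56530.2 km
Leg 5 bearing: y=sinΔλ·cosφ2=-0.52191701, x=cosφ1·sinφ2-sinφ1·cosφ2·cosΔλ=-0.57427518; θ=atan2(y, x)=-137.7346° <0 so +360° → 222.2654° ≈ 222.3°
Leg 6: φ1=-0.9313705, φ2=0.1955292, Δφ=1.1268998, Δλ=1.5646214 rad; a=sin²(Δφ/2)+cosφ1·cosφ2·sin²(Δλ/2)=0.5761438789; c=2·atan2(√a, √(1-a))=1.723678946; dist=6371·c=10981.559 ≈ 10981.6 km; running total=67511.8 km
Leg 6 bearing: y=sinΔλ·cosφ2=0.98092628, x=cosφ1·sinφ2-sinφ1·cosφ2·cosΔλ=0.12079763; θ=atan2(y, x)=82.9796° ≈ 83.0°
Leg 7: φ1=0.1955292, φ2=-1.3476420, Δφ=-1.5431713, Δλ=3.6374704 rad; a=sin²(Δφ/2)+cosφ1·cosφ2·sin²(Δλ/2)=0.6902049507; c=2·atan2(√a, √(1-a))=1.961035807; dist=6371·c=12493.759 ≈ 12493.8 km; running total=80005.6 km
Leg 7 bearing: y=sinΔλ·cosφ2=-0.10529863, x=cosφ1·sinφ2-sinφ1·cosφ2·cosΔλ=-0.91880385; θ=atan2(y, x)=-173.4622° <0 so +360° → 186.5378° ≈ 186.5°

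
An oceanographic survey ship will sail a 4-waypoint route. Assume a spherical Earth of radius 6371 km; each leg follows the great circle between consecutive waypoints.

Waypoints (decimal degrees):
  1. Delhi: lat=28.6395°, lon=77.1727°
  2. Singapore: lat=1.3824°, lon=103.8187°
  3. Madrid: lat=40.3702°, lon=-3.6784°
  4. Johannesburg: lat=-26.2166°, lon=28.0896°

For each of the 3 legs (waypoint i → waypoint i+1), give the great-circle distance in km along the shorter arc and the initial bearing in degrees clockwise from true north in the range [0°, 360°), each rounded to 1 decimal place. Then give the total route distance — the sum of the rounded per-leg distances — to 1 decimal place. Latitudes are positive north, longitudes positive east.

Leg 1: φ1=0.4998536, φ2=0.0241274, Δφ=-0.4757261, Δλ=0.4650604 rad; a=sin²(Δφ/2)+cosφ1·cosφ2·sin²(Δλ/2)=0.1021120277; c=2·atan2(√a, √(1-a))=0.650508523; dist=6371·c=4144.390 ≈ 4144.4 km; running total=4144.4 km
Leg 1 bearing: y=sinΔλ·cosφ2=0.44834629, x=cosφ1·sinφ2-sinφ1·cosφ2·cosΔλ=-0.40709490; θ=atan2(y, x)=132.2392° ≈ 132.2°
Leg 2: φ1=0.0241274, φ2=0.7045929, Δφ=0.6804655, Δλ=-1.8761783 rad; a=sin²(Δφ/2)+cosφ1·cosφ2·sin²(Δλ/2)=0.6066852398; c=2·atan2(√a, √(1-a))=1.785819921; dist=6371·c=11377.459 ≈ 11377.5 km; running total=15521.9 km
Leg 2 bearing: y=sinΔλ·cosφ2=-0.72662498, x=cosφ1·sinφ2-sinφ1·cosφ2·cosΔλ=0.65306139; θ=atan2(y, x)=-48.0521° <0 so +360° → 311.9479° ≈ 311.9°
Leg 3: φ1=0.7045929, φ2=-0.4575660, Δφ=-1.1621589, Δλ=0.5544562 rad; a=sin²(Δφ/2)+cosφ1·cosφ2·sin²(Δλ/2)=0.3525190926; c=2·atan2(√a, √(1-a))=1.271380772; dist=6371·c=8099.967 ≈ 8100.0 km; running total=23621.9 km
Leg 3 bearing: y=sinΔλ·cosφ2=0.47232216, x=cosφ1·sinφ2-sinφ1·cosφ2·cosΔλ=-0.83060779; θ=atan2(y, x)=150.3754° ≈ 150.4°

Leg 1: dist=4144.4 km, bearing=132.2°
Leg 2: dist=11377.5 km, bearing=311.9°
Leg 3: dist=8100.0 km, bearing=150.4°
Total: 23621.9 km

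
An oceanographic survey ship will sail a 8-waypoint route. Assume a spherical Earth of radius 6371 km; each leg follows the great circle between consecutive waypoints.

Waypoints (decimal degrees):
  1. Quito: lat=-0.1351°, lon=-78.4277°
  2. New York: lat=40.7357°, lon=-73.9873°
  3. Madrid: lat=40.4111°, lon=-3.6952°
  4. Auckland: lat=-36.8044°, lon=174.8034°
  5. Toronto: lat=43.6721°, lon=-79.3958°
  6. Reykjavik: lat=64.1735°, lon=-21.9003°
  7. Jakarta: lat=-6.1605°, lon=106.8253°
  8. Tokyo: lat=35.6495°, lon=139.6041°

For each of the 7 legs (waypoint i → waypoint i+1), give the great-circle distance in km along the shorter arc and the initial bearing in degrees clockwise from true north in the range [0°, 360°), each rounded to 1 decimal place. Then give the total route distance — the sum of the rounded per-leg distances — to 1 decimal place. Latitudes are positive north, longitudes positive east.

Leg 1: dist=4566.7 km, bearing=5.1°
Leg 2: dist=5766.4 km, bearing=65.7°
Leg 3: dist=19593.4 km, bearing=18.5°
Leg 4: dist=13882.3 km, bearing=58.0°
Leg 5: dist=4195.6 km, bearing=36.9°
Leg 6: dist=12405.5 km, bearing=56.5°
Leg 7: dist=5773.6 km, bearing=34.0°
Total: 66183.5 km

Leg 1: φ1=-0.0023579, φ2=0.7109721, Δφ=0.7133300, Δλ=0.0774996 rad; a=sin²(Δφ/2)+cosφ1·cosφ2·sin²(Δλ/2)=0.1230436662; c=2·atan2(√a, √(1-a))=0.716798843; dist=6371·c=4566.725 ≈ 4566.7 km; running total=4566.7 km
Leg 1 bearing: y=sinΔλ·cosφ2=0.05866484, x=cosφ1·sinφ2-sinφ1·cosφ2·cosΔλ=0.65435016; θ=atan2(y, x)=5.1231° ≈ 5.1°
Leg 2: φ1=0.7109721, φ2=0.7053067, Δφ=-0.0056653, Δλ=1.2268286 rad; a=sin²(Δφ/2)+cosφ1·cosφ2·sin²(Δλ/2)=0.1911999199; c=2·atan2(√a, √(1-a))=0.905108613; dist=6371·c=5766.447 ≈ 5766.4 km; running total=10333.1 km
Leg 2 bearing: y=sinΔλ·cosφ2=0.71681226, x=cosφ1·sinφ2-sinφ1·cosφ2·cosΔλ=0.32365139; θ=atan2(y, x)=65.7001° ≈ 65.7°
Leg 3: φ1=0.7053067, φ2=-0.6423580, Δφ=-1.3476647, Δλ=3.1153883 rad; a=sin²(Δφ/2)+cosφ1·cosφ2·sin²(Δλ/2)=0.9989050382; c=2·atan2(√a, √(1-a))=3.075400156; dist=6371·c=19593.374 ≈ 19593.4 km; running total=29926.5 km
Leg 3 bearing: y=sinΔλ·cosφ2=0.02097906, x=cosφ1·sinφ2-sinφ1·cosφ2·cosΔλ=0.06272902; θ=atan2(y, x)=18.4920° ≈ 18.5°
Leg 4: φ1=-0.6423580, φ2=0.7622219, Δφ=1.4045799, Δλ=-4.4366130 rad; a=sin²(Δφ/2)+cosφ1·cosφ2·sin²(Δλ/2)=0.7856910771; c=2·atan2(√a, √(1-a))=2.178985345; dist=6371·c=13882.316 ≈ 13882.3 km; running total=43808.8 km
Leg 4 bearing: y=sinΔλ·cosφ2=0.69597288, x=cosφ1·sinφ2-sinφ1·cosφ2·cosΔλ=0.43490710; θ=atan2(y, x)=57.9991° ≈ 58.0°
Leg 5: φ1=0.7622219, φ2=1.1200389, Δφ=0.3578169, Δλ=1.0034858 rad; a=sin²(Δφ/2)+cosφ1·cosφ2·sin²(Δλ/2)=0.1045574270; c=2·atan2(√a, √(1-a))=0.658542278; dist=6371·c=4195.573 ≈ 4195.6 km; running total=48004.4 km
Leg 5 bearing: y=sinΔλ·cosφ2=0.36740296, x=cosφ1·sinφ2-sinφ1·cosφ2·cosΔλ=0.48940347; θ=atan2(y, x)=36.8961° ≈ 36.9°
Leg 6: φ1=1.1200389, φ2=-0.1075210, Δφ=-1.2275599, Δλ=2.2466856 rad; a=sin²(Δφ/2)+cosφ1·cosφ2·sin²(Δλ/2)=0.6837792819; c=2·atan2(√a, √(1-a))=1.947178782; dist=6371·c=12405.476 ≈ 12405.5 km; running total=60409.9 km
Leg 6 bearing: y=sinΔλ·cosφ2=0.77564574, x=cosφ1·sinφ2-sinφ1·cosφ2·cosΔλ=0.51310271; θ=atan2(y, x)=56.5147° ≈ 56.5°
Leg 7: φ1=-0.1075210, φ2=0.6222012, Δφ=0.7297222, Δλ=0.5720980 rad; a=sin²(Δφ/2)+cosφ1·cosφ2·sin²(Δλ/2)=0.1916427420; c=2·atan2(√a, √(1-a))=0.906234184; dist=6371·c=5773.618 ≈ 5773.6 km; running total=66183.5 km
Leg 7 bearing: y=sinΔλ·cosφ2=0.43993800, x=cosφ1·sinφ2-sinφ1·cosφ2·cosΔλ=0.65277696; θ=atan2(y, x)=33.9779° ≈ 34.0°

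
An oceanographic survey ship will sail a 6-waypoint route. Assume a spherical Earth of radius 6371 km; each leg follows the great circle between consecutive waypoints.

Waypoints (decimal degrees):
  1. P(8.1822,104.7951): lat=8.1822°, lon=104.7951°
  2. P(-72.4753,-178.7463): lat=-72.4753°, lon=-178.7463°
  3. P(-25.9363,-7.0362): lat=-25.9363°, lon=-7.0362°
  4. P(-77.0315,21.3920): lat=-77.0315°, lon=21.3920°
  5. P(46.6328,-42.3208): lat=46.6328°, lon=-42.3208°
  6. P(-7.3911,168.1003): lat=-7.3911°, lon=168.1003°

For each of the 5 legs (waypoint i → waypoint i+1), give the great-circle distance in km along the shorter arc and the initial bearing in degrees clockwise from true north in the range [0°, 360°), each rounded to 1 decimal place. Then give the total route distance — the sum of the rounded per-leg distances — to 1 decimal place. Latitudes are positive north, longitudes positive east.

Leg 1: dist=10427.9 km, bearing=162.9°
Leg 2: dist=9054.0 km, bearing=172.5°
Leg 3: dist=5878.3 km, bearing=172.3°
Leg 4: dist=14433.7 km, bearing=306.7°
Leg 5: dist=14777.9 km, bearing=316.7°
Total: 54571.8 km

Leg 1: φ1=0.1428063, φ2=-1.2649326, Δφ=-1.4077389, Δλ=-4.9487310 rad; a=sin²(Δφ/2)+cosφ1·cosφ2·sin²(Δλ/2)=0.5329638614; c=2·atan2(√a, √(1-a))=1.636771902; dist=6371·c=10427.874 ≈ 10427.9 km; running total=10427.9 km
Leg 1 bearing: y=sinΔλ·cosφ2=0.29274616, x=cosφ1·sinφ2-sinφ1·cosφ2·cosΔλ=-0.95391468; θ=atan2(y, x)=162.9393° ≈ 162.9°
Leg 2: φ1=-1.2649326, φ2=-0.4526738, Δφ=0.8122588, Δλ=2.9969066 rad; a=sin²(Δφ/2)+cosφ1·cosφ2·sin²(Δλ/2)=0.4254436385; c=2·atan2(√a, √(1-a))=1.421125424; dist=6371·c=9053.990 ≈ 9054.0 km; running total=19481.9 km
Leg 2 bearing: y=sinΔλ·cosφ2=0.12965990, x=cosφ1·sinφ2-sinφ1·cosφ2·cosΔλ=-0.98028246; θ=atan2(y, x)=172.4653° ≈ 172.5°
Leg 3: φ1=-0.4526738, φ2=-1.3444533, Δφ=-0.8917795, Δλ=0.4961657 rad; a=sin²(Δφ/2)+cosφ1·cosφ2·sin²(Δλ/2)=0.1981537116; c=2·atan2(√a, √(1-a))=0.922671463; dist=6371·c=5878.340 ≈ 5878.3 km; running total=25360.2 km
Leg 3 bearing: y=sinΔλ·cosφ2=0.10683451, x=cosφ1·sinφ2-sinφ1·cosφ2·cosΔλ=-0.79002637; θ=atan2(y, x)=172.2987° ≈ 172.3°
Leg 4: φ1=-1.3444533, φ2=0.8138959, Δφ=2.1583492, Δλ=-1.1119981 rad; a=sin²(Δφ/2)+cosφ1·cosφ2·sin²(Δλ/2)=0.8200896583; c=2·atan2(√a, √(1-a))=2.265527986; dist=6371·c=14433.679 ≈ 14433.7 km; running total=39793.9 km
Leg 4 bearing: y=sinΔλ·cosφ2=-0.61565960, x=cosφ1·sinφ2-sinφ1·cosφ2·cosΔλ=0.45949288; θ=atan2(y, x)=-53.2645° <0 so +360° → 306.7355° ≈ 306.7°
Leg 5: φ1=0.8138959, φ2=-0.1289990, Δφ=-0.9428949, Δλ=3.6725410 rad; a=sin²(Δφ/2)+cosφ1·cosφ2·sin²(Δλ/2)=0.8403669160; c=2·atan2(√a, √(1-a))=2.319560272; dist=6371·c=14777.918 ≈ 14777.9 km; running total=54571.8 km
Leg 5 bearing: y=sinΔλ·cosφ2=-0.50214417, x=cosφ1·sinφ2-sinφ1·cosφ2·cosΔλ=0.53334106; θ=atan2(y, x)=-43.2743° <0 so +360° → 316.7257° ≈ 316.7°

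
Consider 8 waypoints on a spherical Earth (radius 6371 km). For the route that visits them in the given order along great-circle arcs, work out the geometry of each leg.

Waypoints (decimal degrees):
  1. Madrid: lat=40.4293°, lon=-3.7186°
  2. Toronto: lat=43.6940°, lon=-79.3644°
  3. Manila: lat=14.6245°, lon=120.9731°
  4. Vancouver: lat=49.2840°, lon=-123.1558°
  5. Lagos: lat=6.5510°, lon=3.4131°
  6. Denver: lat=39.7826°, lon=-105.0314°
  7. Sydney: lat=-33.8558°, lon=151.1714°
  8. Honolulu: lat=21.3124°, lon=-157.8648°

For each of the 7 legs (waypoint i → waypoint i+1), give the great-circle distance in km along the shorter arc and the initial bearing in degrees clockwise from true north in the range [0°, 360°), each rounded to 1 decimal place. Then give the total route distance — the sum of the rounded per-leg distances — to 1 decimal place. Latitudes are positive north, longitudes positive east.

Leg 1: dist=6030.8 km, bearing=300.3°
Leg 2: dist=13208.7 km, bearing=337.4°
Leg 3: dist=10543.6 km, bearing=36.1°
Leg 4: dist=11946.3 km, bearing=56.8°
Leg 5: dist=11086.5 km, bearing=312.3°
Leg 6: dist=13407.4 km, bearing=249.5°
Leg 7: dist=8167.8 km, bearing=49.0°
Total: 74391.1 km

Leg 1: φ1=0.7056244, φ2=0.7626042, Δφ=0.0569798, Δλ=-1.3202683 rad; a=sin²(Δφ/2)+cosφ1·cosφ2·sin²(Δλ/2)=0.2077785321; c=2·atan2(√a, √(1-a))=0.946602956; dist=6371·c=6030.807 ≈ 6030.8 km; running total=6030.8 km
Leg 1 bearing: y=sinΔλ·cosφ2=-0.70046739, x=cosφ1·sinφ2-sinφ1·cosφ2·cosΔλ=0.40959968; θ=atan2(y, x)=-59.6830° <0 so +360° → 300.3170° ≈ 300.3°
Leg 2: φ1=0.7626042, φ2=0.2552457, Δφ=-0.5073585, Δλ=3.4965490 rad; a=sin²(Δφ/2)+cosφ1·cosφ2·sin²(Δλ/2)=0.7407920700; c=2·atan2(√a, √(1-a))=2.073257697; dist=6371·c=13208.725 ≈ 13208.7 km; running total=19239.5 km
Leg 2 bearing: y=sinΔλ·cosφ2=-0.33628927, x=cosφ1·sinφ2-sinφ1·cosφ2·cosΔλ=0.80931220; θ=atan2(y, x)=-22.5641° <0 so +360° → 337.4359° ≈ 337.4°
Leg 3: φ1=0.2552457, φ2=0.8601681, Δφ=0.6049224, Δλ=-4.2608531 rad; a=sin²(Δφ/2)+cosφ1·cosφ2·sin²(Δλ/2)=0.5420211365; c=2·atan2(√a, √(1-a))=1.654937849; dist=6371·c=10543.609 ≈ 10543.6 km; running total=29783.1 km
Leg 3 bearing: y=sinΔλ·cosφ2=0.58693426, x=cosφ1·sinφ2-sinφ1·cosφ2·cosΔλ=0.80526087; θ=atan2(y, x)=36.0874° ≈ 36.1°
Leg 4: φ1=0.8601681, φ2=0.1143365, Δφ=-0.7458315, Δλ=2.2090440 rad; a=sin²(Δφ/2)+cosφ1·cosφ2·sin²(Δλ/2)=0.6498143623; c=2·atan2(√a, √(1-a))=1.875099802; dist=6371·c=11946.261 ≈ 11946.3 km; running total=41729.4 km
Leg 4 bearing: y=sinΔλ·cosφ2=0.79789704, x=cosφ1·sinφ2-sinφ1·cosφ2·cosΔλ=0.52305157; θ=atan2(y, x)=56.7536° ≈ 56.8°
Leg 5: φ1=0.1143365, φ2=0.6943374, Δφ=0.5800008, Δλ=-1.8927136 rad; a=sin²(Δφ/2)+cosφ1·cosφ2·sin²(Δλ/2)=0.5842730654; c=2·atan2(√a, √(1-a))=1.740150839; dist=6371·c=11086.501 ≈ 11086.5 km; running total=52815.9 km
Leg 5 bearing: y=sinΔλ·cosφ2=-0.72900161, x=cosφ1·sinφ2-sinφ1·cosφ2·cosΔλ=0.66343715; θ=atan2(y, x)=-47.6958° <0 so +360° → 312.3042° ≈ 312.3°
Leg 6: φ1=0.6943374, φ2=-0.5908952, Δφ=-1.2852325, Δλ=4.4715824 rad; a=sin²(Δφ/2)+cosφ1·cosφ2·sin²(Δλ/2)=0.7543371279; c=2·atan2(√a, √(1-a))=2.104440570; dist=6371·c=13407.391 ≈ 13407.4 km; running total=66223.3 km
Leg 6 bearing: y=sinΔλ·cosφ2=-0.80648067, x=cosφ1·sinφ2-sinφ1·cosφ2·cosΔλ=-0.30139581; θ=atan2(y, x)=-110.4916° <0 so +360° → 249.5084° ≈ 249.5°
Leg 7: φ1=-0.5908952, φ2=0.3719716, Δφ=0.9628667, Δλ=-5.3936992 rad; a=sin²(Δφ/2)+cosφ1·cosφ2·sin²(Δλ/2)=0.3576137328; c=2·atan2(√a, √(1-a))=1.282027198; dist=6371·c=8167.795 ≈ 8167.8 km; running total=74391.1 km
Leg 7 bearing: y=sinΔλ·cosφ2=0.72362840, x=cosφ1·sinφ2-sinφ1·cosφ2·cosΔλ=0.62870227; θ=atan2(y, x)=49.0153° ≈ 49.0°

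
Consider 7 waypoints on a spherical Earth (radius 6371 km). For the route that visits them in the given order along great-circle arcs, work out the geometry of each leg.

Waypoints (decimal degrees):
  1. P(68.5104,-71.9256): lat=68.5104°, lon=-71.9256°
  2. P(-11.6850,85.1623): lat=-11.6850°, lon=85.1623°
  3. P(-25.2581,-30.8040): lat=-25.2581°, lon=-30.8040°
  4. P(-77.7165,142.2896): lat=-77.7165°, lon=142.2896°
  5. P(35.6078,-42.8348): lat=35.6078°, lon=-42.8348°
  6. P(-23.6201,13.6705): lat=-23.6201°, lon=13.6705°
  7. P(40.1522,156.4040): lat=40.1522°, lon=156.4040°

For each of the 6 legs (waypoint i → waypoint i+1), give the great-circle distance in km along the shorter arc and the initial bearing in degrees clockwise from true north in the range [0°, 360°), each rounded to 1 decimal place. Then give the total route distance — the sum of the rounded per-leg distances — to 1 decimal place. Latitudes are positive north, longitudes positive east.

Leg 1: dist=13483.2 km, bearing=26.5°
Leg 2: dist=11957.8 km, bearing=238.5°
Leg 3: dist=8555.7 km, bearing=178.5°
Leg 4: dist=15326.2 km, bearing=173.8°
Leg 5: dist=8868.7 km, bearing=129.1°
Leg 6: dist=16084.8 km, bearing=53.1°
Total: 74276.4 km

Leg 1: φ1=1.1957321, φ2=-0.2039417, Δφ=-1.3996738, Δλ=2.7417011 rad; a=sin²(Δφ/2)+cosφ1·cosφ2·sin²(Δλ/2)=0.7594443763; c=2·atan2(√a, √(1-a))=2.116346819; dist=6371·c=13483.246 ≈ 13483.2 km; running total=13483.2 km
Leg 1 bearing: y=sinΔλ·cosφ2=0.38125019, x=cosφ1·sinφ2-sinφ1·cosφ2·cosΔλ=0.76511617; θ=atan2(y, x)=26.4866° ≈ 26.5°
Leg 2: φ1=-0.2039417, φ2=-0.4408370, Δφ=-0.2368953, Δλ=-2.0239938 rad; a=sin²(Δφ/2)+cosφ1·cosφ2·sin²(Δλ/2)=0.6506783862; c=2·atan2(√a, √(1-a))=1.876911583; dist=6371·c=11957.804 ≈ 11957.8 km; running total=25441.0 km
Leg 2 bearing: y=sinΔλ·cosφ2=-0.81309774, x=cosφ1·sinφ2-sinφ1·cosφ2·cosΔλ=-0.49805237; θ=atan2(y, x)=-121.4890° <0 so +360° → 238.5110° ≈ 238.5°
Leg 3: φ1=-0.4408370, φ2=-1.3564088, Δφ=-0.9155718, Δλ=3.0210532 rad; a=sin²(Δφ/2)+cosφ1·cosφ2·sin²(Δλ/2)=0.3870423914; c=2·atan2(√a, √(1-a))=1.342913886; dist=6371·c=8555.704 ≈ 8555.7 km; running total=33996.7 km
Leg 3 bearing: y=sinΔλ·cosφ2=0.02558259, x=cosφ1·sinφ2-sinφ1·cosφ2·cosΔλ=-0.97381099; θ=atan2(y, x)=178.4952° ≈ 178.5°
Leg 4: φ1=-1.3564088, φ2=0.6214733, Δφ=1.9778822, Δλ=-3.2310303 rad; a=sin²(Δφ/2)+cosφ1·cosφ2·sin²(Δλ/2)=0.8705913469; c=2·atan2(√a, √(1-a))=2.405626763; dist=6371·c=15326.248 ≈ 15326.2 km; running total=49322.9 km
Leg 4 bearing: y=sinΔλ·cosφ2=0.07261783, x=cosφ1·sinφ2-sinφ1·cosφ2·cosΔλ=-0.66736412; θ=atan2(y, x)=173.7899° ≈ 173.8°
Leg 5: φ1=0.6214733, φ2=-0.4122485, Δφ=-1.0337219, Δλ=0.9862035 rad; a=sin²(Δφ/2)+cosφ1·cosφ2·sin²(Δλ/2)=0.4110994084; c=2·atan2(√a, √(1-a))=1.392044748; dist=6371·c=8868.717 ≈ 8868.7 km; running total=58191.6 km
Leg 5 bearing: y=sinΔλ·cosφ2=0.76407150, x=cosφ1·sinφ2-sinφ1·cosφ2·cosΔλ=-0.62014634; θ=atan2(y, x)=129.0640° ≈ 129.1°
Leg 6: φ1=-0.4122485, φ2=0.7007881, Δφ=1.1130366, Δλ=2.4911695 rad; a=sin²(Δφ/2)+cosφ1·cosφ2·sin²(Δλ/2)=0.9078392839; c=2·atan2(√a, √(1-a))=2.524697521; dist=6371·c=16084.848 ≈ 16084.8 km; running total=74276.4 km
Leg 6 bearing: y=sinΔλ·cosφ2=0.46282212, x=cosφ1·sinφ2-sinφ1·cosφ2·cosΔλ=0.34707948; θ=atan2(y, x)=53.1330° ≈ 53.1°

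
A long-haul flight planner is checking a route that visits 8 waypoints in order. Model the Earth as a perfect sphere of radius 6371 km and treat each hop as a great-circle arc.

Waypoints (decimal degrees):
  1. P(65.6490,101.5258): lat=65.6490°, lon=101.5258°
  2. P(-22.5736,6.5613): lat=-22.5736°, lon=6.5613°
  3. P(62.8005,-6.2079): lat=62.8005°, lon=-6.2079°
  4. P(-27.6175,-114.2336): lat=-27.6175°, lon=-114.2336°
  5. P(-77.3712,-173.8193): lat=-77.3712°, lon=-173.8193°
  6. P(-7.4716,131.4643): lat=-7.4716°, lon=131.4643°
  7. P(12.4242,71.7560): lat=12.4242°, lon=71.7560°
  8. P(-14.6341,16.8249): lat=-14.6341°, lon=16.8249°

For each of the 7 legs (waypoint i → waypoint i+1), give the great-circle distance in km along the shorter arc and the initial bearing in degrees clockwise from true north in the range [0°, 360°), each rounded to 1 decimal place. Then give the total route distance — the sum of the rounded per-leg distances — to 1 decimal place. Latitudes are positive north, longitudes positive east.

Leg 1: φ1=1.1457912, φ2=-0.3939836, Δφ=-1.5397748, Δλ=-1.6574432 rad; a=sin²(Δφ/2)+cosφ1·cosφ2·sin²(Δλ/2)=0.6913339280; c=2·atan2(√a, √(1-a))=1.963478549; dist=6371·c=12509.322 ≈ 12509.3 km; running total=12509.3 km
Leg 1 bearing: y=sinΔλ·cosφ2=-0.91992311, x=cosφ1·sinφ2-sinφ1·cosφ2·cosΔλ=-0.08547973; θ=atan2(y, x)=-95.3087° <0 so +360° → 264.6913° ≈ 264.7°
Leg 2: φ1=-0.3939836, φ2=1.0960755, Δφ=1.4900591, Δλ=-0.2228646 rad; a=sin²(Δφ/2)+cosφ1·cosφ2·sin²(Δλ/2)=0.4648945171; c=2·atan2(√a, √(1-a))=1.500527547; dist=6371·c=9559.861 ≈ 9559.9 km; running total=22069.2 km
Leg 2 bearing: y=sinΔλ·cosφ2=-0.10102802, x=cosφ1·sinφ2-sinφ1·cosφ2·cosΔλ=0.99240302; θ=atan2(y, x)=-5.8128° <0 so +360° → 354.1872° ≈ 354.2°
Leg 3: φ1=1.0960755, φ2=-0.4820163, Δφ=-1.5780918, Δλ=-1.8854041 rad; a=sin²(Δφ/2)+cosφ1·cosφ2·sin²(Δλ/2)=0.7688167315; c=2·atan2(√a, √(1-a))=2.138424231; dist=6371·c=13623.901 ≈ 13623.9 km; running total=35693.1 km
Leg 3 bearing: y=sinΔλ·cosφ2=-0.84257217, x=cosφ1·sinφ2-sinφ1·cosφ2·cosΔλ=0.03197500; θ=atan2(y, x)=-87.8267° <0 so +360° → 272.1733° ≈ 272.2°
Leg 4: φ1=-0.4820163, φ2=-1.3503822, Δφ=-0.8683659, Δλ=-1.0399667 rad; a=sin²(Δφ/2)+cosφ1·cosφ2·sin²(Δλ/2)=0.2247881343; c=2·atan2(√a, √(1-a))=0.987924641; dist=6371·c=6294.068 ≈ 6294.1 km; running total=41987.2 km
Leg 4 bearing: y=sinΔλ·cosφ2=-0.18854699, x=cosφ1·sinφ2-sinφ1·cosφ2·cosΔλ=-0.81331651; θ=atan2(y, x)=-166.9480° <0 so +360° → 193.0520° ≈ 193.1°
Leg 5: φ1=-1.3503822, φ2=-0.1304040, Δφ=1.2199782, Δλ=5.3282040 rad; a=sin²(Δφ/2)+cosφ1·cosφ2·sin²(Δλ/2)=0.3739476692; c=2·atan2(√a, √(1-a))=1.315941774; dist=6371·c=8383.865 ≈ 8383.9 km; running total=50371.1 km
Leg 5 bearing: y=sinΔλ·cosφ2=-0.80937209, x=cosφ1·sinφ2-sinφ1·cosφ2·cosΔλ=0.53043384; θ=atan2(y, x)=-56.7606° <0 so +360° → 303.2394° ≈ 303.2°
Leg 6: φ1=-0.1304040, φ2=0.2168432, Δφ=0.3472472, Δλ=-1.0421064 rad; a=sin²(Δφ/2)+cosφ1·cosφ2·sin²(Δλ/2)=0.2697844345; c=2·atan2(√a, √(1-a))=1.092315515; dist=6371·c=6959.142 ≈ 6959.1 km; running total=57330.2 km
Leg 6 bearing: y=sinΔλ·cosφ2=-0.84324748, x=cosφ1·sinφ2-sinφ1·cosφ2·cosΔλ=0.27737494; θ=atan2(y, x)=-71.7921° <0 so +360° → 288.2079° ≈ 288.2°
Leg 7: φ1=0.2168432, φ2=-0.2554132, Δφ=-0.4722564, Δλ=-0.9587286 rad; a=sin²(Δφ/2)+cosφ1·cosφ2·sin²(Δλ/2)=0.2557266019; c=2·atan2(√a, √(1-a))=1.060372843; dist=6371·c=6755.635 ≈ 6755.6 km; running total=64085.8 km
Leg 7 bearing: y=sinΔλ·cosφ2=-0.79190997, x=cosφ1·sinφ2-sinφ1·cosφ2·cosΔλ=-0.36633403; θ=atan2(y, x)=-114.8251° <0 so +360° → 245.1749° ≈ 245.2°

Leg 1: dist=12509.3 km, bearing=264.7°
Leg 2: dist=9559.9 km, bearing=354.2°
Leg 3: dist=13623.9 km, bearing=272.2°
Leg 4: dist=6294.1 km, bearing=193.1°
Leg 5: dist=8383.9 km, bearing=303.2°
Leg 6: dist=6959.1 km, bearing=288.2°
Leg 7: dist=6755.6 km, bearing=245.2°
Total: 64085.8 km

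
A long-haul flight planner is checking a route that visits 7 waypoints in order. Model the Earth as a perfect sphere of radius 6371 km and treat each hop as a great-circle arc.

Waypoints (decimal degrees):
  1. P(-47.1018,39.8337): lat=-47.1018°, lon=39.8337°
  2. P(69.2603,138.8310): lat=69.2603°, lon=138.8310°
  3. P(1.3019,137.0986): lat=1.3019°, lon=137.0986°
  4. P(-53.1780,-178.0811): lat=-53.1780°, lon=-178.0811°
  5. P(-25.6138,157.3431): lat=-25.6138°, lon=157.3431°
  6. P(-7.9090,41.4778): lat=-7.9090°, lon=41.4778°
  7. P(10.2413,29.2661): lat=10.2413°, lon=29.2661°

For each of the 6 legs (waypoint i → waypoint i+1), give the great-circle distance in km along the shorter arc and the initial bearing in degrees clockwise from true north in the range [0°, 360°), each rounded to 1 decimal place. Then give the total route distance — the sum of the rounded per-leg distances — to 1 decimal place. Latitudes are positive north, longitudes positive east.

Leg 1: dist=15154.2 km, bearing=30.4°
Leg 2: dist=7557.7 km, bearing=181.9°
Leg 3: dist=7338.3 km, bearing=152.5°
Leg 4: dist=3682.7 km, bearing=316.7°
Leg 5: dist=12151.2 km, bearing=250.8°
Leg 6: dist=2429.2 km, bearing=326.0°
Total: 48313.3 km

Leg 1: φ1=-0.8220815, φ2=1.2088203, Δφ=2.0309018, Δλ=1.7278288 rad; a=sin²(Δφ/2)+cosφ1·cosφ2·sin²(Δλ/2)=0.8613953609; c=2·atan2(√a, √(1-a))=2.378628444; dist=6371·c=15154.242 ≈ 15154.2 km; running total=15154.2 km
Leg 1 bearing: y=sinΔλ·cosφ2=0.34976569, x=cosφ1·sinφ2-sinφ1·cosφ2·cosΔλ=0.59601806; θ=atan2(y, x)=30.4060° ≈ 30.4°
Leg 2: φ1=1.2088203, φ2=0.0227224, Δφ=-1.1860978, Δλ=-0.0302361 rad; a=sin²(Δφ/2)+cosφ1·cosφ2·sin²(Δλ/2)=0.3124410681; c=2·atan2(√a, √(1-a))=1.186272407; dist=6371·c=7557.742 ≈ 7557.7 km; running total=22711.9 km
Leg 2 bearing: y=sinΔλ·cosφ2=-0.03022367, x=cosφ1·sinφ2-sinφ1·cosφ2·cosΔλ=-0.92648428; θ=atan2(y, x)=-178.1316° <0 so +360° → 181.8684° ≈ 181.9°
Leg 3: φ1=0.0227224, φ2=-0.9281312, Δφ=-0.9508536, Δλ=-5.5009235 rad; a=sin²(Δφ/2)+cosφ1·cosφ2·sin²(Δλ/2)=0.2965897118; c=2·atan2(√a, √(1-a))=1.151825428; dist=6371·c=7338.280 ≈ 7338.3 km; running total=30050.2 km
Leg 3 bearing: y=sinΔλ·cosφ2=0.42245978, x=cosφ1·sinφ2-sinφ1·cosφ2·cosΔλ=-0.80995355; θ=atan2(y, x)=152.4541° ≈ 152.5°
Leg 4: φ1=-0.9281312, φ2=-0.4470451, Δφ=0.4810860, Δλ=5.8542567 rad; a=sin²(Δφ/2)+cosφ1·cosφ2·sin²(Δλ/2)=0.0812320058; c=2·atan2(√a, √(1-a))=0.578038501; dist=6371·c=3682.683 ≈ 3682.7 km; running total=33732.9 km
Leg 4 bearing: y=sinΔλ·cosφ2=-0.37502590, x=cosφ1·sinφ2-sinφ1·cosφ2·cosΔλ=0.39735254; θ=atan2(y, x)=-43.3442° <0 so +360° → 316.6558° ≈ 316.7°
Leg 5: φ1=-0.4470451, φ2=-0.1380381, Δφ=0.3090071, Δλ=-2.0222310 rad; a=sin²(Δφ/2)+cosφ1·cosφ2·sin²(Δλ/2)=0.6650791900; c=2·atan2(√a, √(1-a))=1.907267686; dist=6371·c=12151.202 ≈ 12151.2 km; running total=45884.1 km
Leg 5 bearing: y=sinΔλ·cosφ2=-0.89126292, x=cosφ1·sinφ2-sinφ1·cosφ2·cosΔλ=-0.31087916; θ=atan2(y, x)=-109.2292° <0 so +360° → 250.7708° ≈ 250.8°
Leg 6: φ1=-0.1380381, φ2=0.1787444, Δφ=0.3167825, Δλ=-0.2131344 rad; a=sin²(Δφ/2)+cosφ1·cosφ2·sin²(Δλ/2)=0.0359061739; c=2·atan2(√a, √(1-a))=0.381283882; dist=6371·c=2429.160 ≈ 2429.2 km; running total=48313.3 km
Leg 6 bearing: y=sinΔλ·cosφ2=-0.20815432, x=cosφ1·sinφ2-sinφ1·cosφ2·cosΔλ=0.30844686; θ=atan2(y, x)=-34.0133° <0 so +360° → 325.9867° ≈ 326.0°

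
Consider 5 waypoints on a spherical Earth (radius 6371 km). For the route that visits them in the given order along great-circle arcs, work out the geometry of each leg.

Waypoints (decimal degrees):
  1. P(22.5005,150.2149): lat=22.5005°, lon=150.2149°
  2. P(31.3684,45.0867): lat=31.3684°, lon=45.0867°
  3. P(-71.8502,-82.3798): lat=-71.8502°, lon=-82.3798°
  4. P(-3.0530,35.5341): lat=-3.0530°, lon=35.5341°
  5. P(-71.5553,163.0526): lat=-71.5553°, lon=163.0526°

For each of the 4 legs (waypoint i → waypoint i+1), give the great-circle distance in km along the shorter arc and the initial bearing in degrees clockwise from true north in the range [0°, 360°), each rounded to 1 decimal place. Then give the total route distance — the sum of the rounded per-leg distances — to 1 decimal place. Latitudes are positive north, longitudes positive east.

Leg 1: dist=10050.0 km, bearing=304.5°
Leg 2: dist=14569.7 km, bearing=199.1°
Leg 3: dist=10613.8 km, bearing=117.6°
Leg 4: dist=10914.6 km, bearing=165.3°
Total: 46148.1 km

Leg 1: φ1=0.3927078, φ2=0.5474819, Δφ=0.1547741, Δλ=-1.8348332 rad; a=sin²(Δφ/2)+cosφ1·cosφ2·sin²(Δλ/2)=0.5033327949; c=2·atan2(√a, √(1-a))=1.577461966; dist=6371·c=10050.010 ≈ 10050.0 km; running total=10050.0 km
Leg 1 bearing: y=sinΔλ·cosφ2=-0.82424766, x=cosφ1·sinφ2-sinφ1·cosφ2·cosΔλ=0.56619022; θ=atan2(y, x)=-55.5141° <0 so +360° → 304.4859° ≈ 304.5°
Leg 2: φ1=0.5474819, φ2=-1.2540226, Δφ=-1.8015044, Δλ=-2.2247101 rad; a=sin²(Δφ/2)+cosφ1·cosφ2·sin²(Δλ/2)=0.8282150301; c=2·atan2(√a, √(1-a))=2.286873046; dist=6371·c=14569.668 ≈ 14569.7 km; running total=24619.7 km
Leg 2 bearing: y=sinΔλ·cosφ2=-0.24724236, x=cosφ1·sinφ2-sinφ1·cosφ2·cosΔλ=-0.71272070; θ=atan2(y, x)=-160.8684° <0 so +360° → 199.1316° ≈ 199.1°
Leg 3: φ1=-1.2540226, φ2=-0.0532849, Δφ=1.2007377, Δλ=2.0579858 rad; a=sin²(Δφ/2)+cosφ1·cosφ2·sin²(Δλ/2)=0.5475056655; c=2·atan2(√a, √(1-a))=1.665951189; dist=6371·c=10613.775 ≈ 10613.8 km; running total=35233.5 km
Leg 3 bearing: y=sinΔλ·cosφ2=0.88239791, x=cosφ1·sinφ2-sinφ1·cosφ2·cosΔλ=-0.46081099; θ=atan2(y, x)=117.5747° ≈ 117.6°
Leg 4: φ1=-0.0532849, φ2=-1.2488756, Δφ=-1.1955907, Δλ=2.2256177 rad; a=sin²(Δφ/2)+cosφ1·cosφ2·sin²(Δλ/2)=0.5709446984; c=2·atan2(√a, √(1-a))=1.713166190; dist=6371·c=10914.582 ≈ 10914.6 km; running total=46148.1 km
Leg 4 bearing: y=sinΔλ·cosφ2=0.25094624, x=cosφ1·sinφ2-sinφ1·cosφ2·cosΔλ=-0.95754550; θ=atan2(y, x)=165.3146° ≈ 165.3°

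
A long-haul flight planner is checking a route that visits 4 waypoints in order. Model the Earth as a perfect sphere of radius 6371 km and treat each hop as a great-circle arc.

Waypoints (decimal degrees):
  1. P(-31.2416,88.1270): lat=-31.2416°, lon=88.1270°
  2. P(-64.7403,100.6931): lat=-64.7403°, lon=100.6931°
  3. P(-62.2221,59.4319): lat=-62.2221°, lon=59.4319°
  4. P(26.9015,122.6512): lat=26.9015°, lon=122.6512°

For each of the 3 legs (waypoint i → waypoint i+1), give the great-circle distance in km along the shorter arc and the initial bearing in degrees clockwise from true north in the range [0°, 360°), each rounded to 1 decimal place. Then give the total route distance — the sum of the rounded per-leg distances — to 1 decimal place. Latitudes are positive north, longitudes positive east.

Leg 1: dist=3824.6 km, bearing=170.5°
Leg 2: dist=2030.2 km, bearing=258.8°
Leg 3: dist=11375.4 km, bearing=54.6°
Total: 17230.2 km

Leg 1: φ1=-0.5452688, φ2=-1.1299314, Δφ=-0.5846626, Δλ=0.2193198 rad; a=sin²(Δφ/2)+cosφ1·cosφ2·sin²(Δλ/2)=0.0874206027; c=2·atan2(√a, √(1-a))=0.600313083; dist=6371·c=3824.595 ≈ 3824.6 km; running total=3824.6 km
Leg 1 bearing: y=sinΔλ·cosφ2=0.09284008, x=cosφ1·sinφ2-sinφ1·cosφ2·cosΔλ=-0.55721960; θ=atan2(y, x)=170.5407° ≈ 170.5°
Leg 2: φ1=-1.1299314, φ2=-1.0859805, Δφ=0.0439509, Δλ=-0.7201438 rad; a=sin²(Δφ/2)+cosφ1·cosφ2·sin²(Δλ/2)=0.0251716869; c=2·atan2(√a, √(1-a))=0.318658272; dist=6371·c=2030.172 ≈ 2030.2 km; running total=5854.8 km
Leg 2 bearing: y=sinΔλ·cosφ2=-0.30735358, x=cosφ1·sinφ2-sinφ1·cosφ2·cosΔλ=-0.06071302; θ=atan2(y, x)=-101.1741° <0 so +360° → 258.8259° ≈ 258.8°
Leg 3: φ1=-1.0859805, φ2=0.4695197, Δφ=1.5555003, Δλ=1.1033849 rad; a=sin²(Δφ/2)+cosφ1·cosφ2·sin²(Δλ/2)=0.6065258638; c=2·atan2(√a, √(1-a))=1.785493667; dist=6371·c=11375.380 ≈ 11375.4 km; running total=17230.2 km
Leg 3 bearing: y=sinΔλ·cosφ2=0.79613065, x=cosφ1·sinφ2-sinφ1·cosφ2·cosΔλ=0.56637880; θ=atan2(y, x)=54.5714° ≈ 54.6°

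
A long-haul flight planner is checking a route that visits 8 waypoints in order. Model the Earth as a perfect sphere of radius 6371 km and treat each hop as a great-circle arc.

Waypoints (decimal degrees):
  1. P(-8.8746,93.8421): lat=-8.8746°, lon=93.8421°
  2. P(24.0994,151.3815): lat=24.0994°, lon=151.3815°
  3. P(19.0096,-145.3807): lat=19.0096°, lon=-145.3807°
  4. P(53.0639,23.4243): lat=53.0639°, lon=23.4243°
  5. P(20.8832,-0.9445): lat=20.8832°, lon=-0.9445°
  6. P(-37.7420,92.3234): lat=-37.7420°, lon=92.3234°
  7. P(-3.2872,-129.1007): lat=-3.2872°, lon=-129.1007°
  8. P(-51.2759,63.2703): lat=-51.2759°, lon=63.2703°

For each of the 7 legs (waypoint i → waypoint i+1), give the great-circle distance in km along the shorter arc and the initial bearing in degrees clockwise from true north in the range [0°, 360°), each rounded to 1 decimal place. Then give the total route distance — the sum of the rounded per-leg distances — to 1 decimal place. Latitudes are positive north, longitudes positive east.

Leg 1: dist=7238.5 km, bearing=58.1°
Leg 2: dist=6511.4 km, bearing=81.7°
Leg 3: dist=11928.6 km, bearing=7.0°
Leg 4: dist=4138.3 km, bearing=219.6°
Leg 5: dist=11685.3 km, bearing=125.1°
Leg 6: dist=13770.4 km, bearing=127.3°
Leg 7: dist=13835.3 km, bearing=189.4°
Total: 69107.8 km

Leg 1: φ1=-0.1548910, φ2=0.4206139, Δφ=0.5755049, Δλ=1.0042520 rad; a=sin²(Δφ/2)+cosφ1·cosφ2·sin²(Δλ/2)=0.2894598992; c=2·atan2(√a, √(1-a))=1.136160405; dist=6371·c=7238.478 ≈ 7238.5 km; running total=7238.5 km
Leg 1 bearing: y=sinΔλ·cosφ2=0.77021724, x=cosφ1·sinφ2-sinφ1·cosφ2·cosΔλ=0.47901657; θ=atan2(y, x)=58.1215° ≈ 58.1°
Leg 2: φ1=0.4206139, φ2=0.3317801, Δφ=-0.0888338, Δλ=-5.1794775 rad; a=sin²(Δφ/2)+cosφ1·cosφ2·sin²(Δλ/2)=0.2391874097; c=2·atan2(√a, √(1-a))=1.022041620; dist=6371·c=6511.427 ≈ 6511.4 km; running total=13749.9 km
Leg 2 bearing: y=sinΔλ·cosφ2=0.84418882, x=cosφ1·sinφ2-sinφ1·cosφ2·cosΔλ=0.12350061; θ=atan2(y, x)=81.6770° ≈ 81.7°
Leg 3: φ1=0.3317801, φ2=0.9261398, Δφ=0.5943597, Δλ=2.9462030 rad; a=sin²(Δφ/2)+cosφ1·cosφ2·sin²(Δλ/2)=0.6484929855; c=2·atan2(√a, √(1-a))=1.872330983; dist=6371·c=11928.621 ≈ 11928.6 km; running total=25678.5 km
Leg 3 bearing: y=sinΔλ·cosφ2=0.11666863, x=cosφ1·sinφ2-sinφ1·cosφ2·cosΔλ=0.94772768; θ=atan2(y, x)=7.0180° ≈ 7.0°
Leg 4: φ1=0.9261398, φ2=0.3644806, Δφ=-0.5616592, Δλ=-0.4253158 rad; a=sin²(Δφ/2)+cosφ1·cosφ2·sin²(Δλ/2)=0.1018238503; c=2·atan2(√a, √(1-a))=0.649556204; dist=6371·c=4138.323 ≈ 4138.3 km; running total=29816.8 km
Leg 4 bearing: y=sinΔλ·cosφ2=-0.38550381, x=cosφ1·sinφ2-sinφ1·cosφ2·cosΔλ=-0.46605775; θ=atan2(y, x)=-140.4038° <0 so +360° → 219.5962° ≈ 219.6°
Leg 5: φ1=0.3644806, φ2=-0.6587222, Δφ=-1.0232028, Δλ=1.6278319 rad; a=sin²(Δφ/2)+cosφ1·cosφ2·sin²(Δλ/2)=0.6301553914; c=2·atan2(√a, √(1-a))=1.834140395; dist=6371·c=11685.308 ≈ 11685.3 km; running total=41502.1 km
Leg 5 bearing: y=sinΔλ·cosφ2=0.78948918, x=cosφ1·sinφ2-sinφ1·cosφ2·cosΔλ=-0.55582833; θ=atan2(y, x)=125.1469° ≈ 125.1°
Leg 6: φ1=-0.6587222, φ2=-0.0573725, Δφ=0.6013497, Δλ=-3.8645796 rad; a=sin²(Δφ/2)+cosφ1·cosφ2·sin²(Δλ/2)=0.7784373375; c=2·atan2(√a, √(1-a))=2.161414612; dist=6371·c=13770.372 ≈ 13770.4 km; running total=55272.5 km
Leg 6 bearing: y=sinΔλ·cosφ2=0.66053871, x=cosφ1·sinφ2-sinφ1·cosφ2·cosΔλ=-0.50356648; θ=atan2(y, x)=127.3203° ≈ 127.3°
Leg 7: φ1=-0.0573725, φ2=-0.8949333, Δφ=-0.8375608, Δλ=3.3575073 rad; a=sin²(Δφ/2)+cosφ1·cosφ2·sin²(Δλ/2)=0.7826523427; c=2·atan2(√a, √(1-a))=2.171598902; dist=6371·c=13835.257 ≈ 13835.3 km; running total=69107.8 km
Leg 7 bearing: y=sinΔλ·cosφ2=-0.13402290, x=cosφ1·sinφ2-sinφ1·cosφ2·cosΔλ=-0.81392166; θ=atan2(y, x)=-170.6494° <0 so +360° → 189.3506° ≈ 189.4°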